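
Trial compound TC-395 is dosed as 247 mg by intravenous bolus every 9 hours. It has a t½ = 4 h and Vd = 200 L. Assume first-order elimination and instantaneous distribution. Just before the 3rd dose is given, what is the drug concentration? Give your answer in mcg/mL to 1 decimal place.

f = (1/2)^(τ/t½) = (1/2)^(9/4) ≈ 0.2102.
C₀ = D/Vd = 247/200 ≈ 1.235 mcg/mL.
Before the 3rd dose, 2 doses have been given. Superposition: Cmin = C₀·(f + f²).
≈ 1.235 × (0.2102 + 0.0442) ≈ 1.235 × 0.2544 ≈ 0.314 mcg/mL.

0.3 mcg/mL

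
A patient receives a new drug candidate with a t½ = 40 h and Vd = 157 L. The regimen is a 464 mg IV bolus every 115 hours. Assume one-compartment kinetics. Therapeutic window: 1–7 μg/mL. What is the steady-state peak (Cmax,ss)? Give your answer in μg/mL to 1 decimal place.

3.4 μg/mL

k = ln2/t½ = ln2/40 ≈ 0.017329 h⁻¹; fraction remaining f = e^(−kτ) = e^(−0.017329×115) ≈ 0.1363.
At steady state, accumulation factor R = 1/(1 − e^(−kτ)) ≈ 1.1578.
Single-dose peak C₀ = D/Vd = 464/157 ≈ 2.955 μg/mL.
Steady-state peak Cmax,ss = C₀·R ≈ 2.955 × 1.1578 ≈ 3.421 μg/mL.
Peak 3.4 μg/mL vs MTC 7 μg/mL: below toxic threshold.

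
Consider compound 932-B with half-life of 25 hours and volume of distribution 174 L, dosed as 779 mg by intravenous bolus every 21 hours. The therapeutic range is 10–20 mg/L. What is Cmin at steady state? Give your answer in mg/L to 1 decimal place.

5.7 mg/L

k = ln2/t½ = ln2/25 ≈ 0.027726 h⁻¹; fraction remaining f = e^(−kτ) = e^(−0.027726×21) ≈ 0.5586.
Accumulation ratio R = 1/(1 − f) ≈ 1/0.4414 ≈ 2.2655.
Single-dose peak C₀ = D/Vd = 779/174 ≈ 4.477 mg/L.
Steady-state peak Cmax,ss = C₀·R ≈ 4.477 × 2.2655 ≈ 10.143 mg/L.
One interval later, Cmin,ss = Cmax,ss·e^(−kτ) ≈ 10.143 × 0.5586 ≈ 5.666 mg/L.
Trough 5.7 mg/L vs MEC 10 mg/L: subtherapeutic.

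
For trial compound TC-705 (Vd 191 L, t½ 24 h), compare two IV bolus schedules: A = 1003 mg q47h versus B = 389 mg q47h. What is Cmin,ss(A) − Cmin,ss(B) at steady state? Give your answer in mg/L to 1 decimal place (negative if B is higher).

1.1 mg/L

Regimen A: f = (1/2)^(47/24) ≈ 0.2573; Cmin,ss = (1003/191)·f/(1−f) ≈ 1.819 mg/L.
Regimen B: f = (1/2)^(47/24) ≈ 0.2573; Cmin,ss = (389/191)·f/(1−f) ≈ 0.706 mg/L.
Difference ≈ 1.819 − 0.706 ≈ 1.113 mg/L.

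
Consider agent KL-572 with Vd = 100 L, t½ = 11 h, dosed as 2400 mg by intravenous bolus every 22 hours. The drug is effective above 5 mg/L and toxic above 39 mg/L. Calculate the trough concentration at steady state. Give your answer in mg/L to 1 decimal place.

τ = 22 h = 2 half-lives, so f = (1/2)^2 = 0.25.
At steady state, R = 1/(1 − 0.25) = 4/3.
Single-dose peak C₀ = D/Vd = 2400/100 = 24 mg/L.
Steady-state peak Cmax,ss = C₀·R = 24 × 4/3 ≈ 32.000 mg/L.
Steady-state trough Cmin,ss = Cmax,ss·f ≈ 32.000 × 0.25 ≈ 8.000 mg/L.
Trough 8.0 mg/L vs MEC 5 mg/L: adequate.

8.0 mg/L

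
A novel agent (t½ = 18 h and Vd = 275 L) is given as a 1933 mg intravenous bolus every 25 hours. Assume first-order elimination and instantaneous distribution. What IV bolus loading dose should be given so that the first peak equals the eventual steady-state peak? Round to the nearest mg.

3127 mg

f = (1/2)^(25/18) ≈ 0.381859; accumulation ratio R = 1/(1−f) ≈ 1.61775.
Loading dose to hit Cmax,ss on first dose: D_load = D_maint·R ≈ 1933 × 1.61775 ≈ 3127.11 mg.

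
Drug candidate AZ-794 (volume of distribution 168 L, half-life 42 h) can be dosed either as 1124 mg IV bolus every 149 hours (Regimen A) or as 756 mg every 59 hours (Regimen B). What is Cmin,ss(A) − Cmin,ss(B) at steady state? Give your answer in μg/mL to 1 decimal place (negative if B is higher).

Regimen A: f = (1/2)^(149/42) ≈ 0.0855; Cmin,ss = (1124/168)·f/(1−f) ≈ 0.626 μg/mL.
Regimen B: f = (1/2)^(59/42) ≈ 0.3777; Cmin,ss = (756/168)·f/(1−f) ≈ 2.731 μg/mL.
Difference ≈ 0.626 − 2.731 ≈ -2.105 μg/mL.

-2.1 μg/mL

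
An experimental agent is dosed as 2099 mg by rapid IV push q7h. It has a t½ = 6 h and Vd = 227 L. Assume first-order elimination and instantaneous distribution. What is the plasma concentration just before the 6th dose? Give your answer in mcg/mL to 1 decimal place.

f = (1/2)^(τ/t½) = (1/2)^(7/6) ≈ 0.4454.
C₀ = D/Vd = 2099/227 ≈ 9.247 mcg/mL.
Before the 6th dose, 5 doses have been given. Superposition: Cmin = C₀·(f + f² + … + f^5).
≈ 9.247 × (0.4454 + 0.1984 + 0.0884 + 0.0394 + 0.0175) ≈ 9.247 × 0.7891 ≈ 7.297 mcg/mL.

7.3 mcg/mL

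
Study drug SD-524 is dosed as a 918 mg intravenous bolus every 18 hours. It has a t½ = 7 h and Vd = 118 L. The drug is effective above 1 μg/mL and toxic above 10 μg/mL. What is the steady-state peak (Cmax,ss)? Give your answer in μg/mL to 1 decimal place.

τ/t½ = 18/7 ≈ 2.5714, so fraction remaining f = (1/2)^(18/7) ≈ 0.1682.
At steady state, accumulation factor R = 1/(1 − e^(−kτ)) ≈ 1.2022.
Single-dose peak C₀ = D/Vd = 918/118 ≈ 7.780 μg/mL.
Steady-state peak Cmax,ss = C₀·R ≈ 7.780 × 1.2022 ≈ 9.353 μg/mL.
Peak 9.4 μg/mL vs MTC 10 μg/mL: below toxic threshold.

9.4 μg/mL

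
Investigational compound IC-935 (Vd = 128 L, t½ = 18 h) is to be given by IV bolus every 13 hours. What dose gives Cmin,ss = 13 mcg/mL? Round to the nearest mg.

τ/t½ = 13/18 ≈ 0.72222, so f = (1/2)^(13/18) ≈ 0.606163.
Cmin,ss = (D/Vd)·f/(1−f), so D = Cmin,ss·Vd·(1−f)/f.
D = 13 × 128 × (1−f)/f ≈ 13 × 128 × 0.64972 ≈ 1081.13 mg.

1081 mg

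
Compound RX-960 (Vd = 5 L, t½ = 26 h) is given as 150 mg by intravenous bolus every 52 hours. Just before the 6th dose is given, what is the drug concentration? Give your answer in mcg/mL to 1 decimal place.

10.0 mcg/mL

f = (1/2)^(τ/t½) = (1/2)^(52/26) ≈ 0.2500.
C₀ = D/Vd = 150/5 ≈ 30.000 mcg/mL.
Before the 6th dose, 5 doses have been given. Superposition: Cmin = C₀·(f + f² + … + f^5).
≈ 30.000 × (0.2500 + 0.0625 + 0.0156 + 0.0039 + 0.0010) ≈ 30.000 × 0.3330 ≈ 9.990 mcg/mL.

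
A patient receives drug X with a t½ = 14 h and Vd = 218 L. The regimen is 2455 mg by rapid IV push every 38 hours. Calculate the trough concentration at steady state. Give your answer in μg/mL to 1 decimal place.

2.0 μg/mL

Over one 38-h interval, 38/14 ≈ 2.7143 half-lives elapse, leaving f ≈ 0.1524 of each dose.
Accumulation ratio R = 1/(1 − f) ≈ 1/0.8476 ≈ 1.1798.
Each bolus raises the concentration by D/Vd = 2455/218 ≈ 11.261 μg/mL.
Cmax,ss = C₀/(1 − f) ≈ 11.261/0.8476 ≈ 13.286 μg/mL.
Steady-state trough Cmin,ss = Cmax,ss·f ≈ 13.286 × 0.1524 ≈ 2.025 μg/mL.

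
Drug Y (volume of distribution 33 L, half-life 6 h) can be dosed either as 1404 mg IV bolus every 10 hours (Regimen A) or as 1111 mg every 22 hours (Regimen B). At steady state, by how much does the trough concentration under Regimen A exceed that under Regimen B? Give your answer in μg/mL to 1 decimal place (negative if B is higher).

16.7 μg/mL

Regimen A: f = (1/2)^(10/6) ≈ 0.3150; Cmin,ss = (1404/33)·f/(1−f) ≈ 19.565 μg/mL.
Regimen B: f = (1/2)^(22/6) ≈ 0.0787; Cmin,ss = (1111/33)·f/(1−f) ≈ 2.876 μg/mL.
Difference ≈ 19.565 − 2.876 ≈ 16.689 μg/mL.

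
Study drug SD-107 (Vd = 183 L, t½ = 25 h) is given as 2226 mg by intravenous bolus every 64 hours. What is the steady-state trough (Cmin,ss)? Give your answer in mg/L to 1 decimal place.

2.5 mg/L

Over one 64-h interval, 64/25 ≈ 2.56 half-lives elapse, leaving f ≈ 0.1696 of each dose.
At steady state, accumulation factor R = 1/(1 − e^(−kτ)) ≈ 1.2042.
Each bolus raises the concentration by D/Vd = 2226/183 ≈ 12.164 mg/L.
Cmax,ss = C₀/(1 − f) ≈ 12.164/0.8304 ≈ 14.648 mg/L.
Steady-state trough Cmin,ss = Cmax,ss·f ≈ 14.648 × 0.1696 ≈ 2.484 mg/L.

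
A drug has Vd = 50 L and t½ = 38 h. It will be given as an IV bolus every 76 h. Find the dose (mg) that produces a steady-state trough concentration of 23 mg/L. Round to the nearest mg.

3450 mg

τ/t½ = 76/38 ≈ 2, so f = (1/2)^(76/38) ≈ 0.250000.
Cmin,ss = (D/Vd)·f/(1−f), so D = Cmin,ss·Vd·(1−f)/f.
D = 23 × 50 × (1−f)/f ≈ 23 × 50 × 3.00000 ≈ 3450.00 mg.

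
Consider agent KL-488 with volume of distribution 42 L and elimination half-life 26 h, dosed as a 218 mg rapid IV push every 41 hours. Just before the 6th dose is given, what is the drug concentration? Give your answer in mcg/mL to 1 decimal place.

f = (1/2)^(τ/t½) = (1/2)^(41/26) ≈ 0.3352.
C₀ = D/Vd = 218/42 ≈ 5.190 mcg/mL.
Before the 6th dose, 5 doses have been given. Superposition: Cmin = C₀·(f + f² + … + f^5).
≈ 5.190 × (0.3352 + 0.1124 + 0.0377 + 0.0126 + 0.0042) ≈ 5.190 × 0.5021 ≈ 2.606 mcg/mL.

2.6 mcg/mL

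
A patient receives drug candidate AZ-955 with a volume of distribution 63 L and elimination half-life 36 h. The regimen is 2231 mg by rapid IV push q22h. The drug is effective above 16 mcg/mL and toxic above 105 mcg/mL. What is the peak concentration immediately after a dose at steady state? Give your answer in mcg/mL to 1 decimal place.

102.6 mcg/mL

Over one 22-h interval, 22/36 ≈ 0.61111 half-lives elapse, leaving f ≈ 0.6547 of each dose.
Accumulation ratio R = 1/(1 − f) ≈ 1/0.3453 ≈ 2.8960.
Single-dose peak C₀ = D/Vd = 2231/63 ≈ 35.413 mcg/mL.
Steady-state peak Cmax,ss = C₀·R ≈ 35.413 × 2.8960 ≈ 102.556 mcg/mL.
Peak 102.6 mcg/mL vs MTC 105 mcg/mL: below toxic threshold.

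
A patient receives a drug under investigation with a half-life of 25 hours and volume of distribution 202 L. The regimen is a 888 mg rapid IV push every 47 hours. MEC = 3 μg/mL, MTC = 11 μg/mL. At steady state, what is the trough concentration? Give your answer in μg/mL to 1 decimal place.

k = ln2/t½ = ln2/25 ≈ 0.027726 h⁻¹; fraction remaining f = e^(−kτ) = e^(−0.027726×47) ≈ 0.2717.
Accumulation ratio R = 1/(1 − f) ≈ 1/0.7283 ≈ 1.3731.
Single-dose peak C₀ = D/Vd = 888/202 ≈ 4.396 μg/mL.
Cmax,ss = C₀/(1 − f) ≈ 4.396/0.7283 ≈ 6.036 μg/mL.
One interval later, Cmin,ss = Cmax,ss·e^(−kτ) ≈ 6.036 × 0.2717 ≈ 1.640 μg/mL.
Trough 1.6 μg/mL vs MEC 3 μg/mL: subtherapeutic.

1.6 μg/mL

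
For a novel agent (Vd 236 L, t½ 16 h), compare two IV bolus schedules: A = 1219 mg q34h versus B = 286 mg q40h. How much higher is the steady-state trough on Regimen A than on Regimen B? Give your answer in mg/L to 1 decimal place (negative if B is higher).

Regimen A: f = (1/2)^(34/16) ≈ 0.2293; Cmin,ss = (1219/236)·f/(1−f) ≈ 1.537 mg/L.
Regimen B: f = (1/2)^(40/16) ≈ 0.1768; Cmin,ss = (286/236)·f/(1−f) ≈ 0.260 mg/L.
Difference ≈ 1.537 − 0.260 ≈ 1.277 mg/L.

1.3 mg/L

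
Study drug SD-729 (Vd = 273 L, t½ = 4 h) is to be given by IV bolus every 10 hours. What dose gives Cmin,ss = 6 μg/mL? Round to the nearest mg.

7628 mg

τ/t½ = 10/4 ≈ 2.5, so f = (1/2)^(10/4) ≈ 0.176777.
Cmin,ss = (D/Vd)·f/(1−f), so D = Cmin,ss·Vd·(1−f)/f.
D = 6 × 273 × (1−f)/f ≈ 6 × 273 × 4.65684 ≈ 7627.90 mg.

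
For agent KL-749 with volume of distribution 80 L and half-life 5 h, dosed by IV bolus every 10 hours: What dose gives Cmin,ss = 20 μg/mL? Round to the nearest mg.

τ/t½ = 10/5 ≈ 2, so f = (1/2)^(10/5) ≈ 0.250000.
Cmin,ss = (D/Vd)·f/(1−f), so D = Cmin,ss·Vd·(1−f)/f.
D = 20 × 80 × (1−f)/f ≈ 20 × 80 × 3.00000 ≈ 4800.00 mg.

4800 mg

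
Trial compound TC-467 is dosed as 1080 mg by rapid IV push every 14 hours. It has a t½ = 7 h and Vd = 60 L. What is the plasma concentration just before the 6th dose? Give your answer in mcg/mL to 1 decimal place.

f = (1/2)^(τ/t½) = (1/2)^(14/7) ≈ 0.2500.
C₀ = D/Vd = 1080/60 ≈ 18.000 mcg/mL.
Before the 6th dose, 5 doses have been given. Superposition: Cmin = C₀·(f + f² + … + f^5).
≈ 18.000 × (0.2500 + 0.0625 + 0.0156 + 0.0039 + 0.0010) ≈ 18.000 × 0.3330 ≈ 5.994 mcg/mL.

6.0 mcg/mL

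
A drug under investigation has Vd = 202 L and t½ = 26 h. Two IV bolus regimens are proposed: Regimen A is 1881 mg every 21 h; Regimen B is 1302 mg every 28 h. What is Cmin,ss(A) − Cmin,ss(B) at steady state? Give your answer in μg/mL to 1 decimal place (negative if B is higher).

6.6 μg/mL

Regimen A: f = (1/2)^(21/26) ≈ 0.5713; Cmin,ss = (1881/202)·f/(1−f) ≈ 12.409 μg/mL.
Regimen B: f = (1/2)^(28/26) ≈ 0.4740; Cmin,ss = (1302/202)·f/(1−f) ≈ 5.808 μg/mL.
Difference ≈ 12.409 − 5.808 ≈ 6.601 μg/mL.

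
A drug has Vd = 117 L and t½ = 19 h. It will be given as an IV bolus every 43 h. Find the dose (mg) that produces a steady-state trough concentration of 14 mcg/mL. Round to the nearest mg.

τ/t½ = 43/19 ≈ 2.2632, so f = (1/2)^(43/19) ≈ 0.208316.
Cmin,ss = (D/Vd)·f/(1−f), so D = Cmin,ss·Vd·(1−f)/f.
D = 14 × 117 × (1−f)/f ≈ 14 × 117 × 3.80040 ≈ 6225.06 mg.

6225 mg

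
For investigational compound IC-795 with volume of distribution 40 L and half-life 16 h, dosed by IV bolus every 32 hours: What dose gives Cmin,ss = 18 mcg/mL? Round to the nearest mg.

2160 mg

τ/t½ = 32/16 ≈ 2, so f = (1/2)^(32/16) ≈ 0.250000.
Cmin,ss = (D/Vd)·f/(1−f), so D = Cmin,ss·Vd·(1−f)/f.
D = 18 × 40 × (1−f)/f ≈ 18 × 40 × 3.00000 ≈ 2160.00 mg.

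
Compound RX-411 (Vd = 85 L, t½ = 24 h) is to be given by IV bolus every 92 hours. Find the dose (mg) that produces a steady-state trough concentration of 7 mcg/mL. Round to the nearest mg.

τ/t½ = 92/24 ≈ 3.8333, so f = (1/2)^(92/24) ≈ 0.070154.
Cmin,ss = (D/Vd)·f/(1−f), so D = Cmin,ss·Vd·(1−f)/f.
D = 7 × 85 × (1−f)/f ≈ 7 × 85 × 13.25435 ≈ 7886.34 mg.

7886 mg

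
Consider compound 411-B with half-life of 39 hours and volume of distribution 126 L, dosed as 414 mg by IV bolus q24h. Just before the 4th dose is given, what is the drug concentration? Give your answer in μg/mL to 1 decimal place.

f = (1/2)^(τ/t½) = (1/2)^(24/39) ≈ 0.6528.
C₀ = D/Vd = 414/126 ≈ 3.286 μg/mL.
Before the 4th dose, 3 doses have been given. Superposition: Cmin = C₀·(f + f² + … + f^3).
≈ 3.286 × (0.6528 + 0.4261 + 0.2782) ≈ 3.286 × 1.3571 ≈ 4.459 μg/mL.

4.5 μg/mL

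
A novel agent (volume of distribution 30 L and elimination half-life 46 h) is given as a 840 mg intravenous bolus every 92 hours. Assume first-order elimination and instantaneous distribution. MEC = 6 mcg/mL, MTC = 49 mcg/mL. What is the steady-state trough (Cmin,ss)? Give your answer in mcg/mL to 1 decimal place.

9.3 mcg/mL

The dosing interval is 2 half-lives, so f = 2^(−2) = 0.25.
At steady state, R = 1/(1 − 0.25) = 4/3.
Single-dose peak C₀ = D/Vd = 840/30 = 28 mcg/mL.
Steady-state peak Cmax,ss = C₀·R = 28 × 4/3 ≈ 37.333 mcg/mL.
Steady-state trough Cmin,ss = Cmax,ss·f ≈ 37.333 × 0.25 ≈ 9.333 mcg/mL.
Trough 9.3 mcg/mL vs MEC 6 mcg/mL: adequate.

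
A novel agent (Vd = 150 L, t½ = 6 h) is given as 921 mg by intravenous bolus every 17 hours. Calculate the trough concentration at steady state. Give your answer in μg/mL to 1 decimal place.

k = ln2/t½ = ln2/6 ≈ 0.115525 h⁻¹; fraction remaining f = e^(−kτ) = e^(−0.115525×17) ≈ 0.1403.
Single-dose peak C₀ = D/Vd = 921/150 ≈ 6.140 μg/mL.
Steady-state trough Cmin,ss = C₀·f/(1−f) ≈ 6.140 × 0.1403/0.8597 ≈ 1.002 μg/mL.

1.0 μg/mL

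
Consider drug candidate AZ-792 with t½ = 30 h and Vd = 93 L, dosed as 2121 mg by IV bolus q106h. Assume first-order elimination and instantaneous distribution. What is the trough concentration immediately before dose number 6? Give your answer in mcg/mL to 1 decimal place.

2.2 mcg/mL

f = (1/2)^(τ/t½) = (1/2)^(106/30) ≈ 0.0864.
C₀ = D/Vd = 2121/93 ≈ 22.806 mcg/mL.
Before the 6th dose, 5 doses have been given. Superposition: Cmin = C₀·(f + f² + … + f^5).
≈ 22.806 × (0.0864 + 0.0075 + 0.0006 + 0.0001 + 0.0000) ≈ 22.806 × 0.0946 ≈ 2.157 mcg/mL.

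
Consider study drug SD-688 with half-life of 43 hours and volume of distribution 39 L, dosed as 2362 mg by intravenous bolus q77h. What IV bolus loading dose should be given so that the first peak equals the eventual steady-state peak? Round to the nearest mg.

f = (1/2)^(77/43) ≈ 0.289032; accumulation ratio R = 1/(1−f) ≈ 1.40653.
Loading dose to hit Cmax,ss on first dose: D_load = D_maint·R ≈ 2362 × 1.40653 ≈ 3322.22 mg.

3322 mg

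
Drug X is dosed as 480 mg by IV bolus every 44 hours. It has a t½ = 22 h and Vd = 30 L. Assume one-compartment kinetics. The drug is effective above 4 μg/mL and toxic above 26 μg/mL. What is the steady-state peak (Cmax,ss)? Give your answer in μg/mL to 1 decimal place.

The dosing interval is 2 half-lives, so f = 2^(−2) = 0.25.
Accumulation ratio R = 1/(1 − f) = 1/0.75 = 4/3.
Single-dose peak C₀ = D/Vd = 480/30 = 16 μg/mL.
Steady-state peak Cmax,ss = C₀·R = 16 × 4/3 ≈ 21.333 μg/mL.
Peak 21.3 μg/mL vs MTC 26 μg/mL: below toxic threshold.

21.3 μg/mL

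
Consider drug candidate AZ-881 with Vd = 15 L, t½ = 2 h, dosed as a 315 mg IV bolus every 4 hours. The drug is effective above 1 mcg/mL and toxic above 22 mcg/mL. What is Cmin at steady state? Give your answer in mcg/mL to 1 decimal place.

7.0 mcg/mL

τ = 4 h = 2 half-lives, so f = (1/2)^2 = 0.25.
Accumulation ratio R = 1/(1 − f) = 1/0.75 = 4/3.
Single-dose peak C₀ = D/Vd = 315/15 = 21 mcg/mL.
Steady-state peak Cmax,ss = C₀·R = 21 × 4/3 ≈ 28.000 mcg/mL.
Steady-state trough Cmin,ss = Cmax,ss·f ≈ 28.000 × 0.25 ≈ 7.000 mcg/mL.
Trough 7.0 mcg/mL vs MEC 1 mcg/mL: adequate.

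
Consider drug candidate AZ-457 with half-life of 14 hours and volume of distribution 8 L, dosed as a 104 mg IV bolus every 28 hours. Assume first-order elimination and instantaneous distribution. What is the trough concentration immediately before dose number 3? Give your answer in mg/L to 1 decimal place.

4.1 mg/L

f = (1/2)^(τ/t½) = (1/2)^(28/14) ≈ 0.2500.
C₀ = D/Vd = 104/8 ≈ 13.000 mg/L.
Before the 3rd dose, 2 doses have been given. Superposition: Cmin = C₀·(f + f²).
≈ 13.000 × (0.2500 + 0.0625) ≈ 13.000 × 0.3125 ≈ 4.062 mg/L.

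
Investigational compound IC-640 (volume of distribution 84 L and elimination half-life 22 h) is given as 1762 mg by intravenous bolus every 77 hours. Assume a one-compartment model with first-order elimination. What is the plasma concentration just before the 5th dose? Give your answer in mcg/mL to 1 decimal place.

f = (1/2)^(τ/t½) = (1/2)^(77/22) ≈ 0.0884.
C₀ = D/Vd = 1762/84 ≈ 20.976 mcg/mL.
Before the 5th dose, 4 doses have been given. Superposition: Cmin = C₀·(f + f² + … + f^4).
≈ 20.976 × (0.0884 + 0.0078 + 0.0007 + 0.0001) ≈ 20.976 × 0.0970 ≈ 2.035 mcg/mL.

2.0 mcg/mL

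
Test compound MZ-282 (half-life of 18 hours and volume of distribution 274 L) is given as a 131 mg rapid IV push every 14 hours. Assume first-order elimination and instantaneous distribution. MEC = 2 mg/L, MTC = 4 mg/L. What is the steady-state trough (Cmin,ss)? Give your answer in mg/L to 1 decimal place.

0.7 mg/L

Over one 14-h interval, 14/18 ≈ 0.77778 half-lives elapse, leaving f ≈ 0.5833 of each dose.
Single-dose peak C₀ = D/Vd = 131/274 ≈ 0.478 mg/L.
Steady-state trough Cmin,ss = C₀·f/(1−f) ≈ 0.478 × 0.5833/0.4167 ≈ 0.669 mg/L.
Trough 0.7 mg/L vs MEC 2 mg/L: subtherapeutic.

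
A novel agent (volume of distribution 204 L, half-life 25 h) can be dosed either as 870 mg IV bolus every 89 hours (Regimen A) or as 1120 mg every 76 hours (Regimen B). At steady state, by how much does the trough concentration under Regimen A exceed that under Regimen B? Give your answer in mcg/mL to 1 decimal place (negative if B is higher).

-0.4 mcg/mL

Regimen A: f = (1/2)^(89/25) ≈ 0.0848; Cmin,ss = (870/204)·f/(1−f) ≈ 0.395 mcg/mL.
Regimen B: f = (1/2)^(76/25) ≈ 0.1216; Cmin,ss = (1120/204)·f/(1−f) ≈ 0.760 mcg/mL.
Difference ≈ 0.395 − 0.760 ≈ -0.365 mcg/mL.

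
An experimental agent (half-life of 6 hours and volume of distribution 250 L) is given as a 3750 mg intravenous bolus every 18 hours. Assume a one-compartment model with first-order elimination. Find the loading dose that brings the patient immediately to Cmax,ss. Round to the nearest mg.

4286 mg

f = (1/2)^(18/6) ≈ 0.125000; accumulation ratio R = 1/(1−f) ≈ 1.14286.
Loading dose to hit Cmax,ss on first dose: D_load = D_maint·R ≈ 3750 × 1.14286 ≈ 4285.73 mg.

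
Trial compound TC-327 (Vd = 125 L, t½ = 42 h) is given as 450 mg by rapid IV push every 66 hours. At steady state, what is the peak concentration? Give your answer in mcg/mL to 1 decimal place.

k = ln2/t½ = ln2/42 ≈ 0.016504 h⁻¹; fraction remaining f = e^(−kτ) = e^(−0.016504×66) ≈ 0.3365.
Accumulation ratio R = 1/(1 − f) ≈ 1/0.6635 ≈ 1.5072.
Single-dose peak C₀ = D/Vd = 450/125 ≈ 3.600 mcg/mL.
Steady-state peak Cmax,ss = C₀·R ≈ 3.600 × 1.5072 ≈ 5.426 mcg/mL.

5.4 mcg/mL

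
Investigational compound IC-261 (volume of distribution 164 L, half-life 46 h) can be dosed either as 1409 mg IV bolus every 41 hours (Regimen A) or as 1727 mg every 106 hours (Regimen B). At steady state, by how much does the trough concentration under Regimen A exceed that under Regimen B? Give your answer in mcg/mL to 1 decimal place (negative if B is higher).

7.4 mcg/mL

Regimen A: f = (1/2)^(41/46) ≈ 0.5391; Cmin,ss = (1409/164)·f/(1−f) ≈ 10.049 mcg/mL.
Regimen B: f = (1/2)^(106/46) ≈ 0.2025; Cmin,ss = (1727/164)·f/(1−f) ≈ 2.674 mcg/mL.
Difference ≈ 10.049 − 2.674 ≈ 7.375 mcg/mL.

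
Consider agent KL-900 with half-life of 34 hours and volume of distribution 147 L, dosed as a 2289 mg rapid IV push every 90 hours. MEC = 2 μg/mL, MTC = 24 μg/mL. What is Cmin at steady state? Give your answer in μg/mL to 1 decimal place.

3.0 μg/mL

τ/t½ = 90/34 ≈ 2.6471, so fraction remaining f = (1/2)^(90/34) ≈ 0.1596.
Each bolus raises the concentration by D/Vd = 2289/147 ≈ 15.571 μg/mL.
Steady-state trough Cmin,ss = C₀·f/(1−f) ≈ 15.571 × 0.1596/0.8404 ≈ 2.957 μg/mL.
Trough 3.0 μg/mL vs MEC 2 μg/mL: adequate.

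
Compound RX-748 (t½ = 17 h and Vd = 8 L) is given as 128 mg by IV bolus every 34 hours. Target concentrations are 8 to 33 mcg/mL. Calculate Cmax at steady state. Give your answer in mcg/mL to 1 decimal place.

21.3 mcg/mL

The dosing interval is 2 half-lives, so f = 2^(−2) = 0.25.
Accumulation ratio R = 1/(1 − f) = 1/0.75 = 4/3.
Single-dose peak C₀ = D/Vd = 128/8 = 16 mcg/mL.
Steady-state peak Cmax,ss = C₀·R = 16 × 4/3 ≈ 21.333 mcg/mL.
Peak 21.3 mcg/mL vs MTC 33 mcg/mL: below toxic threshold.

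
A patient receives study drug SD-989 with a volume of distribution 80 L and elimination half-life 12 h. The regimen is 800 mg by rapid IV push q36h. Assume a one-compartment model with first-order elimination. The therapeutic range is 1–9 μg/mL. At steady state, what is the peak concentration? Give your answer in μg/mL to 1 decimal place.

11.4 μg/mL

The dosing interval is 3 half-lives, so f = 2^(−3) = 0.125.
At steady state, R = 1/(1 − 0.125) = 8/7.
Single-dose peak C₀ = D/Vd = 800/80 = 10 μg/mL.
Steady-state peak Cmax,ss = C₀·R = 10 × 8/7 ≈ 11.429 μg/mL.
Peak 11.4 μg/mL vs MTC 9 μg/mL: exceeds toxic threshold.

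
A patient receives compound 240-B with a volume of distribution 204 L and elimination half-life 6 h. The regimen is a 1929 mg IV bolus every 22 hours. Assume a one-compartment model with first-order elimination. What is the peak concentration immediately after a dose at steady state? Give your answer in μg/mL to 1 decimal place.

10.3 μg/mL

Over one 22-h interval, 22/6 ≈ 3.6667 half-lives elapse, leaving f ≈ 0.0787 of each dose.
At steady state, accumulation factor R = 1/(1 − e^(−kτ)) ≈ 1.0854.
Single-dose peak C₀ = D/Vd = 1929/204 ≈ 9.456 μg/mL.
Steady-state peak Cmax,ss = C₀·R ≈ 9.456 × 1.0854 ≈ 10.264 μg/mL.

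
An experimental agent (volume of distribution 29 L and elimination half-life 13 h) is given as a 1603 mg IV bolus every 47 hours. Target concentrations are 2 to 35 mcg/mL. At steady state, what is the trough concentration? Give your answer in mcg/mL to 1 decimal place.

Over one 47-h interval, 47/13 ≈ 3.6154 half-lives elapse, leaving f ≈ 0.0816 of each dose.
Each bolus raises the concentration by D/Vd = 1603/29 ≈ 55.276 mcg/mL.
Steady-state trough Cmin,ss = C₀·f/(1−f) ≈ 55.276 × 0.0816/0.9184 ≈ 4.911 mcg/mL.
Trough 4.9 mcg/mL vs MEC 2 mcg/mL: adequate.

4.9 mcg/mL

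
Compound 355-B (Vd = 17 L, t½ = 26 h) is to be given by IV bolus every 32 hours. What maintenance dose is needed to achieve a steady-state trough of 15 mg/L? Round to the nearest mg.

τ/t½ = 32/26 ≈ 1.2308, so f = (1/2)^(32/26) ≈ 0.426090.
Cmin,ss = (D/Vd)·f/(1−f), so D = Cmin,ss·Vd·(1−f)/f.
D = 15 × 17 × (1−f)/f ≈ 15 × 17 × 1.34692 ≈ 343.46 mg.

343 mg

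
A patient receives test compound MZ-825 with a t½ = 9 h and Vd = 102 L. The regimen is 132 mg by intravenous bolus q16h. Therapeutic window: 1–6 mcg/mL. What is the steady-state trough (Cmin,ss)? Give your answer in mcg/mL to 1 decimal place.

Over one 16-h interval, 16/9 ≈ 1.7778 half-lives elapse, leaving f ≈ 0.2916 of each dose.
Single-dose peak C₀ = D/Vd = 132/102 ≈ 1.294 mcg/mL.
Steady-state trough Cmin,ss = C₀·f/(1−f) ≈ 1.294 × 0.2916/0.7084 ≈ 0.533 mcg/mL.
Trough 0.5 mcg/mL vs MEC 1 mcg/mL: subtherapeutic.

0.5 mcg/mL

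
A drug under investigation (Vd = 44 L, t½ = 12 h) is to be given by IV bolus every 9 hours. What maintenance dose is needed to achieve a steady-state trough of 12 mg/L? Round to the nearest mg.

360 mg

τ/t½ = 9/12 ≈ 0.75, so f = (1/2)^(9/12) ≈ 0.594604.
Cmin,ss = (D/Vd)·f/(1−f), so D = Cmin,ss·Vd·(1−f)/f.
D = 12 × 44 × (1−f)/f ≈ 12 × 44 × 0.68179 ≈ 359.99 mg.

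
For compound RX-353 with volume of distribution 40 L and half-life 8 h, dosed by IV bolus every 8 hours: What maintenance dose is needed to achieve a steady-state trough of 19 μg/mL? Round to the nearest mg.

τ/t½ = 8/8 ≈ 1, so f = (1/2)^(8/8) ≈ 0.500000.
Cmin,ss = (D/Vd)·f/(1−f), so D = Cmin,ss·Vd·(1−f)/f.
D = 19 × 40 × (1−f)/f ≈ 19 × 40 × 1.00000 ≈ 760.00 mg.

760 mg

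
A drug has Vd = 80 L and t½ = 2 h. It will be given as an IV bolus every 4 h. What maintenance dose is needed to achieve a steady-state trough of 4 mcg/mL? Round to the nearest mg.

960 mg

τ/t½ = 4/2 ≈ 2, so f = (1/2)^(4/2) ≈ 0.250000.
Cmin,ss = (D/Vd)·f/(1−f), so D = Cmin,ss·Vd·(1−f)/f.
D = 4 × 80 × (1−f)/f ≈ 4 × 80 × 3.00000 ≈ 960.00 mg.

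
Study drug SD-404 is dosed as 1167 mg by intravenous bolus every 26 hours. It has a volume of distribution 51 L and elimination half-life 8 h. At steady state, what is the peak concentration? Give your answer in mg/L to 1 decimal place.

τ/t½ = 26/8 ≈ 3.25, so fraction remaining f = (1/2)^(26/8) ≈ 0.1051.
Accumulation ratio R = 1/(1 − f) ≈ 1/0.8949 ≈ 1.1174.
Each bolus raises the concentration by D/Vd = 1167/51 ≈ 22.882 mg/L.
Cmax,ss = C₀/(1 − f) ≈ 22.882/0.8949 ≈ 25.569 mg/L.

25.6 mg/L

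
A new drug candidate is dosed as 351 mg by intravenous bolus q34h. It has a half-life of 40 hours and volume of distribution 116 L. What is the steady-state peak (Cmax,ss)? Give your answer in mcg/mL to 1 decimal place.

τ/t½ = 34/40 ≈ 0.85, so fraction remaining f = (1/2)^(34/40) ≈ 0.5548.
At steady state, accumulation factor R = 1/(1 − e^(−kτ)) ≈ 2.2462.
Each bolus raises the concentration by D/Vd = 351/116 ≈ 3.026 mcg/mL.
Cmax,ss = C₀/(1 − f) ≈ 3.026/0.4452 ≈ 6.797 mcg/mL.

6.8 mcg/mL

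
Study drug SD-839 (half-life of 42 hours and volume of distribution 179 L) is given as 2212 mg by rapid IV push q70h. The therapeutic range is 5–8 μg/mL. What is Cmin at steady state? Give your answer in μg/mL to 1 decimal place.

5.7 μg/mL

k = ln2/t½ = ln2/42 ≈ 0.016504 h⁻¹; fraction remaining f = e^(−kτ) = e^(−0.016504×70) ≈ 0.3150.
At steady state, accumulation factor R = 1/(1 − e^(−kτ)) ≈ 1.4599.
Each bolus raises the concentration by D/Vd = 2212/179 ≈ 12.358 μg/mL.
Cmax,ss = C₀/(1 − f) ≈ 12.358/0.6850 ≈ 18.041 μg/mL.
One interval later, Cmin,ss = Cmax,ss·e^(−kτ) ≈ 18.041 × 0.3150 ≈ 5.683 μg/mL.
Trough 5.7 μg/mL vs MEC 5 μg/mL: adequate.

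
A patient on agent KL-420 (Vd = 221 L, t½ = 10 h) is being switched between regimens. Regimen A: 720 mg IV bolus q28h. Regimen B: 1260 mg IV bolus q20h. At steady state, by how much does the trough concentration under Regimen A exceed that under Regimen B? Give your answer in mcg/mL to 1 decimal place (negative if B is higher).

-1.4 mcg/mL

Regimen A: f = (1/2)^(28/10) ≈ 0.1436; Cmin,ss = (720/221)·f/(1−f) ≈ 0.546 mcg/mL.
Regimen B: f = (1/2)^(20/10) ≈ 0.2500; Cmin,ss = (1260/221)·f/(1−f) ≈ 1.900 mcg/mL.
Difference ≈ 0.546 − 1.900 ≈ -1.354 mcg/mL.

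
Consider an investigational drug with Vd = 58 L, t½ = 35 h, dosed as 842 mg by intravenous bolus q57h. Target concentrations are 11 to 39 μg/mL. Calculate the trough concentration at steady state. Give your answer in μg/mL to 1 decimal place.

Over one 57-h interval, 57/35 ≈ 1.6286 half-lives elapse, leaving f ≈ 0.3234 of each dose.
At steady state, accumulation factor R = 1/(1 − e^(−kτ)) ≈ 1.4780.
Each bolus raises the concentration by D/Vd = 842/58 ≈ 14.517 μg/mL.
Steady-state peak Cmax,ss = C₀·R ≈ 14.517 × 1.4780 ≈ 21.456 μg/mL.
Steady-state trough Cmin,ss = Cmax,ss·f ≈ 21.456 × 0.3234 ≈ 6.939 μg/mL.
Trough 6.9 μg/mL vs MEC 11 μg/mL: subtherapeutic.

6.9 μg/mL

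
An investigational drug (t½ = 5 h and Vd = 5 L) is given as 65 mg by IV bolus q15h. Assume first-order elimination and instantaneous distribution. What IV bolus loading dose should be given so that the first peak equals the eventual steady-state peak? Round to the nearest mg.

f = (1/2)^(15/5) ≈ 0.125000; accumulation ratio R = 1/(1−f) ≈ 1.14286.
Loading dose to hit Cmax,ss on first dose: D_load = D_maint·R ≈ 65 × 1.14286 ≈ 74.29 mg.

74 mg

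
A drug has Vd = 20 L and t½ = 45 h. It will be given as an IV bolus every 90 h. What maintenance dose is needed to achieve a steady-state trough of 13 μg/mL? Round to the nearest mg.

780 mg

τ/t½ = 90/45 ≈ 2, so f = (1/2)^(90/45) ≈ 0.250000.
Cmin,ss = (D/Vd)·f/(1−f), so D = Cmin,ss·Vd·(1−f)/f.
D = 13 × 20 × (1−f)/f ≈ 13 × 20 × 3.00000 ≈ 780.00 mg.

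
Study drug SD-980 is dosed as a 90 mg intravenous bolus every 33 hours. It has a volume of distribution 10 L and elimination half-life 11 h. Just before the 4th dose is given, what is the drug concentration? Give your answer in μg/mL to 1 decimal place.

1.3 μg/mL

f = (1/2)^(τ/t½) = (1/2)^(33/11) ≈ 0.1250.
C₀ = D/Vd = 90/10 ≈ 9.000 μg/mL.
Before the 4th dose, 3 doses have been given. Superposition: Cmin = C₀·(f + f² + … + f^3).
≈ 9.000 × (0.1250 + 0.0156 + 0.0020) ≈ 9.000 × 0.1426 ≈ 1.283 μg/mL.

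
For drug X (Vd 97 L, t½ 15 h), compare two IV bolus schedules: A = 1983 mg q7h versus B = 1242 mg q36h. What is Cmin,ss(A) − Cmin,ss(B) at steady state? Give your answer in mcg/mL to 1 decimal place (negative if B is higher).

Regimen A: f = (1/2)^(7/15) ≈ 0.7236; Cmin,ss = (1983/97)·f/(1−f) ≈ 53.519 mcg/mL.
Regimen B: f = (1/2)^(36/15) ≈ 0.1895; Cmin,ss = (1242/97)·f/(1−f) ≈ 2.994 mcg/mL.
Difference ≈ 53.519 − 2.994 ≈ 50.525 mcg/mL.

50.5 mcg/mL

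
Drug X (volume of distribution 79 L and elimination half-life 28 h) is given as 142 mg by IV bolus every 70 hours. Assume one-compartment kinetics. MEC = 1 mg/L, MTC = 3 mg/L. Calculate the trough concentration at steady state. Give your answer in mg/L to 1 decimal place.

0.4 mg/L

τ/t½ = 70/28 ≈ 2.5, so fraction remaining f = (1/2)^(70/28) ≈ 0.1768.
Accumulation ratio R = 1/(1 − f) ≈ 1/0.8232 ≈ 1.2148.
Each bolus raises the concentration by D/Vd = 142/79 ≈ 1.797 mg/L.
Cmax,ss = C₀/(1 − f) ≈ 1.797/0.8232 ≈ 2.183 mg/L.
One interval later, Cmin,ss = Cmax,ss·e^(−kτ) ≈ 2.183 × 0.1768 ≈ 0.386 mg/L.
Trough 0.4 mg/L vs MEC 1 mg/L: subtherapeutic.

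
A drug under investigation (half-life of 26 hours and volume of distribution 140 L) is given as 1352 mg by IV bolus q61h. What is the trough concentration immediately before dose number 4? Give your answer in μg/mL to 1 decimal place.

f = (1/2)^(τ/t½) = (1/2)^(61/26) ≈ 0.1967.
C₀ = D/Vd = 1352/140 ≈ 9.657 μg/mL.
Before the 4th dose, 3 doses have been given. Superposition: Cmin = C₀·(f + f² + … + f^3).
≈ 9.657 × (0.1967 + 0.0387 + 0.0076) ≈ 9.657 × 0.2430 ≈ 2.347 μg/mL.

2.3 μg/mL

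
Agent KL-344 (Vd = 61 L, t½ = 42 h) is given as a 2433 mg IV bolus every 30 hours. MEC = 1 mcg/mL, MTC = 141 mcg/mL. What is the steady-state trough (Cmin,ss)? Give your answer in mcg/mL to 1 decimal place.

Over one 30-h interval, 30/42 ≈ 0.71429 half-lives elapse, leaving f ≈ 0.6095 of each dose.
Single-dose peak C₀ = D/Vd = 2433/61 ≈ 39.885 mcg/mL.
Steady-state trough Cmin,ss = C₀·f/(1−f) ≈ 39.885 × 0.6095/0.3905 ≈ 62.253 mcg/mL.
Trough 62.3 mcg/mL vs MEC 1 mcg/mL: adequate.

62.3 mcg/mL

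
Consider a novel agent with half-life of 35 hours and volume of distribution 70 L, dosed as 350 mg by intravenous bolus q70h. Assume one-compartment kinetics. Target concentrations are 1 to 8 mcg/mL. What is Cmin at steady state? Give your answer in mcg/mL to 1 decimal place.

1.7 mcg/mL

The dosing interval is 2 half-lives, so f = 2^(−2) = 0.25.
Accumulation ratio R = 1/(1 − f) = 1/0.75 = 4/3.
Single-dose peak C₀ = D/Vd = 350/70 = 5 mcg/mL.
Steady-state peak Cmax,ss = C₀·R = 5 × 4/3 ≈ 6.667 mcg/mL.
Steady-state trough Cmin,ss = Cmax,ss·f ≈ 6.667 × 0.25 ≈ 1.667 mcg/mL.
Trough 1.7 mcg/mL vs MEC 1 mcg/mL: adequate.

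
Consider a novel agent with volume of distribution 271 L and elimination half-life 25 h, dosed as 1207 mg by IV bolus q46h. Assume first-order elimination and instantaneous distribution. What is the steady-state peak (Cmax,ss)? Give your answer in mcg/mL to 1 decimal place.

6.2 mcg/mL

k = ln2/t½ = ln2/25 ≈ 0.027726 h⁻¹; fraction remaining f = e^(−kτ) = e^(−0.027726×46) ≈ 0.2793.
At steady state, accumulation factor R = 1/(1 − e^(−kτ)) ≈ 1.3875.
Each bolus raises the concentration by D/Vd = 1207/271 ≈ 4.454 mcg/mL.
Cmax,ss = C₀/(1 − f) ≈ 4.454/0.7207 ≈ 6.180 mcg/mL.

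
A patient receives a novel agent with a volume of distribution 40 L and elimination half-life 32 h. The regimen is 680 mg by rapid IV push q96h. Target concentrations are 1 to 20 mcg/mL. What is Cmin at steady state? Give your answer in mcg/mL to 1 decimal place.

2.4 mcg/mL

The dosing interval is 3 half-lives, so f = 2^(−3) = 0.125.
At steady state, R = 1/(1 − 0.125) = 8/7.
Single-dose peak C₀ = D/Vd = 680/40 = 17 mcg/mL.
Steady-state peak Cmax,ss = C₀·R = 17 × 8/7 ≈ 19.429 mcg/mL.
Steady-state trough Cmin,ss = Cmax,ss·f ≈ 19.429 × 0.125 ≈ 2.429 mcg/mL.
Trough 2.4 mcg/mL vs MEC 1 mcg/mL: adequate.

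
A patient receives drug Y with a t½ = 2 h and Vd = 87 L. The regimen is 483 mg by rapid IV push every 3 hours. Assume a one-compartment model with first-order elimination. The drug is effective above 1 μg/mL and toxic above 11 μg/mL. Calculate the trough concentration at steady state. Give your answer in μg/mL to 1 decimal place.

k = ln2/t½ = ln2/2 ≈ 0.346574 h⁻¹; fraction remaining f = e^(−kτ) = e^(−0.346574×3) ≈ 0.3536.
Accumulation ratio R = 1/(1 − f) ≈ 1/0.6464 ≈ 1.5470.
Each bolus raises the concentration by D/Vd = 483/87 ≈ 5.552 μg/mL.
Steady-state peak Cmax,ss = C₀·R ≈ 5.552 × 1.5470 ≈ 8.589 μg/mL.
Steady-state trough Cmin,ss = Cmax,ss·f ≈ 8.589 × 0.3536 ≈ 3.037 μg/mL.
Trough 3.0 μg/mL vs MEC 1 μg/mL: adequate.

3.0 μg/mL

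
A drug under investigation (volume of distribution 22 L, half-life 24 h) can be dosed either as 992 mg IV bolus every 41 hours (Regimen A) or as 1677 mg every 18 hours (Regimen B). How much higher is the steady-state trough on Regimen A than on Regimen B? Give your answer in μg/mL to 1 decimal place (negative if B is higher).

Regimen A: f = (1/2)^(41/24) ≈ 0.3060; Cmin,ss = (992/22)·f/(1−f) ≈ 19.882 μg/mL.
Regimen B: f = (1/2)^(18/24) ≈ 0.5946; Cmin,ss = (1677/22)·f/(1−f) ≈ 111.803 μg/mL.
Difference ≈ 19.882 − 111.803 ≈ -91.921 μg/mL.

-91.9 μg/mL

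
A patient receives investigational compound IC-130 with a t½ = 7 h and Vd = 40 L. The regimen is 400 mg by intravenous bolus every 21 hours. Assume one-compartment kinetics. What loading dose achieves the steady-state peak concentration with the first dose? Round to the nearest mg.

457 mg

f = (1/2)^(21/7) ≈ 0.125000; accumulation ratio R = 1/(1−f) ≈ 1.14286.
Loading dose to hit Cmax,ss on first dose: D_load = D_maint·R ≈ 400 × 1.14286 ≈ 457.14 mg.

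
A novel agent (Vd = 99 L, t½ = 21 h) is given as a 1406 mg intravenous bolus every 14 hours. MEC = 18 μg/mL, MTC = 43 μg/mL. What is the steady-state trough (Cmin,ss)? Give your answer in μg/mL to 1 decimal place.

24.2 μg/mL

k = ln2/t½ = ln2/21 ≈ 0.033007 h⁻¹; fraction remaining f = e^(−kτ) = e^(−0.033007×14) ≈ 0.6300.
Each bolus raises the concentration by D/Vd = 1406/99 ≈ 14.202 μg/mL.
Steady-state trough Cmin,ss = C₀·f/(1−f) ≈ 14.202 × 0.6300/0.3700 ≈ 24.182 μg/mL.
Trough 24.2 μg/mL vs MEC 18 μg/mL: adequate.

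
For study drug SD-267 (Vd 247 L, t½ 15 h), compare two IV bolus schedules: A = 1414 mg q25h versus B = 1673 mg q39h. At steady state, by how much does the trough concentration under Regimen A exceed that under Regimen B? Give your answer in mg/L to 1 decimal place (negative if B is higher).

Regimen A: f = (1/2)^(25/15) ≈ 0.3150; Cmin,ss = (1414/247)·f/(1−f) ≈ 2.633 mg/L.
Regimen B: f = (1/2)^(39/15) ≈ 0.1649; Cmin,ss = (1673/247)·f/(1−f) ≈ 1.337 mg/L.
Difference ≈ 2.633 − 1.337 ≈ 1.296 mg/L.

1.3 mg/L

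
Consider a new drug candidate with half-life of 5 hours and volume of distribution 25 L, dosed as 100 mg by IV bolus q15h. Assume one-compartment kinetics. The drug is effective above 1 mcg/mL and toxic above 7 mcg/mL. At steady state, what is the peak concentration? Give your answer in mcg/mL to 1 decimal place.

The dosing interval is 3 half-lives, so f = 2^(−3) = 0.125.
Accumulation ratio R = 1/(1 − f) = 1/0.875 = 8/7.
Single-dose peak C₀ = D/Vd = 100/25 = 4 mcg/mL.
Steady-state peak Cmax,ss = C₀·R = 4 × 8/7 ≈ 4.571 mcg/mL.
Peak 4.6 mcg/mL vs MTC 7 mcg/mL: below toxic threshold.

4.6 mcg/mL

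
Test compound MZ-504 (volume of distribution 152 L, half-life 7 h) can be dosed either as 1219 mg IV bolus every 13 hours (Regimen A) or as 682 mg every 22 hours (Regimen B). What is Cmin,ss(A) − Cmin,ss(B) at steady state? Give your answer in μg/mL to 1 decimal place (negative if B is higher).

2.5 μg/mL

Regimen A: f = (1/2)^(13/7) ≈ 0.2760; Cmin,ss = (1219/152)·f/(1−f) ≈ 3.057 μg/mL.
Regimen B: f = (1/2)^(22/7) ≈ 0.1132; Cmin,ss = (682/152)·f/(1−f) ≈ 0.573 μg/mL.
Difference ≈ 3.057 − 0.573 ≈ 2.484 μg/mL.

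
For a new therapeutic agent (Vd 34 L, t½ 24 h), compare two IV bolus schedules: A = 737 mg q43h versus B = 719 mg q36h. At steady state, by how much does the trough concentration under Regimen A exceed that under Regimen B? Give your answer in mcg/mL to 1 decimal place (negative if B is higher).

-2.8 mcg/mL

Regimen A: f = (1/2)^(43/24) ≈ 0.2888; Cmin,ss = (737/34)·f/(1−f) ≈ 8.802 mcg/mL.
Regimen B: f = (1/2)^(36/24) ≈ 0.3536; Cmin,ss = (719/34)·f/(1−f) ≈ 11.568 mcg/mL.
Difference ≈ 8.802 − 11.568 ≈ -2.766 mcg/mL.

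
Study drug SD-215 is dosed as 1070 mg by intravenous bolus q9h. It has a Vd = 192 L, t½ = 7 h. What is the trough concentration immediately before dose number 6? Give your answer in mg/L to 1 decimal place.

f = (1/2)^(τ/t½) = (1/2)^(9/7) ≈ 0.4102.
C₀ = D/Vd = 1070/192 ≈ 5.573 mg/L.
Before the 6th dose, 5 doses have been given. Superposition: Cmin = C₀·(f + f² + … + f^5).
≈ 5.573 × (0.4102 + 0.1683 + 0.0690 + 0.0283 + 0.0116) ≈ 5.573 × 0.6874 ≈ 3.831 mg/L.

3.8 mg/L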